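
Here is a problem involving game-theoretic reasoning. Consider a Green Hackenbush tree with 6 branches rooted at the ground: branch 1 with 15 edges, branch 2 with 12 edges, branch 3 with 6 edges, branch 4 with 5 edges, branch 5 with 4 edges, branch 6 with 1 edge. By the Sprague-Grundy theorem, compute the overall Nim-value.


The tree has 6 branches from the ground vertex.
In Green Hackenbush, the Nim-value of a simple path of length k is k.
Branch 1: length 15, Nim-value = 15
Branch 2: length 12, Nim-value = 12
Branch 3: length 6, Nim-value = 6
Branch 4: length 5, Nim-value = 5
Branch 5: length 4, Nim-value = 4
Branch 6: length 1, Nim-value = 1
Total Nim-value = XOR of all branch values:
0 XOR 15 = 15
15 XOR 12 = 3
3 XOR 6 = 5
5 XOR 5 = 0
0 XOR 4 = 4
4 XOR 1 = 5
Nim-value of the tree = 5

5


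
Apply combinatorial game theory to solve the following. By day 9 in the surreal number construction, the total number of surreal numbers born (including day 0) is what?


Day 0: {|} = 0 is born. Count = 1.
Day n: the number of surreal numbers born by day n is 2^(n+1) - 1.
By day 0: 2^1 - 1 = 1
By day 1: 2^2 - 1 = 3
By day 2: 2^3 - 1 = 7
By day 3: 2^4 - 1 = 15
By day 4: 2^5 - 1 = 31
By day 5: 2^6 - 1 = 63
By day 6: 2^7 - 1 = 127
By day 7: 2^8 - 1 = 255
By day 8: 2^9 - 1 = 511
By day 9: 2^10 - 1 = 1023
By day 9: 1023 surreal numbers.

1023


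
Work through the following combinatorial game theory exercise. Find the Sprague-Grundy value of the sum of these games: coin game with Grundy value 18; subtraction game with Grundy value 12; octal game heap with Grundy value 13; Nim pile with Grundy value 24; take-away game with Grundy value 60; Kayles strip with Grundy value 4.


By the Sprague-Grundy theorem, the Grundy value of a sum of games is the XOR of individual Grundy values.
coin game: Grundy value = 18. Running XOR: 0 XOR 18 = 18
subtraction game: Grundy value = 12. Running XOR: 18 XOR 12 = 30
octal game heap: Grundy value = 13. Running XOR: 30 XOR 13 = 19
Nim pile: Grundy value = 24. Running XOR: 19 XOR 24 = 11
take-away game: Grundy value = 60. Running XOR: 11 XOR 60 = 55
Kayles strip: Grundy value = 4. Running XOR: 55 XOR 4 = 51
The combined Grundy value is 51.

51


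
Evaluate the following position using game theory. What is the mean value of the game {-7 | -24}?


Game = {-7 | -24}, a switch {a | b} with numbers a > b.
Its thermograph has left wall a - t and right wall b + t, which meet at t = (a - b)/2, where both equal (a + b)/2. So the mast (mean value) is at (a + b)/2.
Mean = (-7 + (-24))/2 = -31/2 = -31/2

-31/2


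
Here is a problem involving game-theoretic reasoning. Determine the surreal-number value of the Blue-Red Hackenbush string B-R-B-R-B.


Edges (from ground): B-R-B-R-B
By Berlekamp's sign-expansion rule, a Blue-Red Hackenbush stalk has the value of the surreal number whose sign sequence is the edge sequence with B -> + and R -> -.
Sign sequence: +-+-+
Trace the sign expansion in the surreal number tree, starting from 0:
Edge 1: B (sign +) -> bounds (0, +inf), value = 1
Edge 2: R (sign -) -> bounds (0, 1), value = 1/2
Edge 3: B (sign +) -> bounds (1/2, 1), value = 3/4
Edge 4: R (sign -) -> bounds (1/2, 3/4), value = 5/8
Edge 5: B (sign +) -> bounds (5/8, 3/4), value = 11/16
Game value = 11/16

11/16


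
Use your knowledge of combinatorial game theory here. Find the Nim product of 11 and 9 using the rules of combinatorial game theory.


Nim multiplication is bilinear over XOR: (u XOR v) * w = (u*w) XOR (v*w).
So we split each operand into its bit components and XOR the pairwise Nim products.
11 = 1 + 2 + 8 (as XOR of powers of 2).
9 = 1 + 8 (as XOR of powers of 2).
Using the standard Nim-product table on single bits:
  2*2 = 3,   2*4 = 8,   2*8 = 12,
  4*4 = 6,   4*8 = 11,  8*8 = 13,
and  1*x = x (identity), k*l = l*k (commutative).
Pairwise Nim products:
  1 * 1 = 1
  1 * 8 = 8
  2 * 1 = 2
  2 * 8 = 12
  8 * 1 = 8
  8 * 8 = 13
XOR them: 1 XOR 8 XOR 2 XOR 12 XOR 8 XOR 13 = 2.
Result: 11 * 9 = 2 (in Nim).

2


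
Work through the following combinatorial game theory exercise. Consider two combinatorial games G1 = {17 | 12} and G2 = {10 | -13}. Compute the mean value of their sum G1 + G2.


G1 = {17 | 12}, G2 = {10 | -13}
Each is a switch {a | b} with numbers a > b; its mean value is (a + b)/2, and mean value is additive over game sums: m(G1 + G2) = m(G1) + m(G2).
Mean of G1 = (17 + (12))/2 = 29/2 = 29/2
Mean of G2 = (10 + (-13))/2 = -3/2 = -3/2
Mean of G1 + G2 = 29/2 + -3/2 = 13

13


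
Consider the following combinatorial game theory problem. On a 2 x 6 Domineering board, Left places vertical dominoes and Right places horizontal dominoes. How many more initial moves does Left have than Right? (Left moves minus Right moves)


Board is 2 x 6 (rows x cols).
Left (vertical) placements: (rows-1) * cols = 1 * 6 = 6
Right (horizontal) placements: rows * (cols-1) = 2 * 5 = 10
Advantage = Left - Right = 6 - 10 = -4

-4


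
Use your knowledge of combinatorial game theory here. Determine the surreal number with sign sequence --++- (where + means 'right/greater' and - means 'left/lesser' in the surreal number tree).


Sign expansion: --++-
Rule: track bounds (lo, hi), initially (-inf, +inf). On '+', the current value becomes lo and we move to the simplest number in (value, hi): value + 1 if hi = +inf, otherwise the midpoint (value + hi)/2. On '-', the current value becomes hi and we move to value - 1 if lo = -inf, otherwise the midpoint (lo + value)/2.
Start at 0.
Step 1: sign = -, move left. Bounds: (-inf, 0). Value = -1
Step 2: sign = -, move left. Bounds: (-inf, -1). Value = -2
Step 3: sign = +, move right. Bounds: (-2, -1). Value = -3/2
Step 4: sign = +, move right. Bounds: (-3/2, -1). Value = -5/4
Step 5: sign = -, move left. Bounds: (-3/2, -5/4). Value = -11/8
The surreal number with sign expansion --++- is -11/8.

-11/8


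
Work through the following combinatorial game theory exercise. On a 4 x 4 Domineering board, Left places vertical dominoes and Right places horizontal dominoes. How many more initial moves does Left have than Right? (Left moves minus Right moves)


Board is 4 x 4 (rows x cols).
Left (vertical) placements: (rows-1) * cols = 3 * 4 = 12
Right (horizontal) placements: rows * (cols-1) = 4 * 3 = 12
Advantage = Left - Right = 12 - 12 = 0

0


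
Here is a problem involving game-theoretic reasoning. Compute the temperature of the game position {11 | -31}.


The game is {11 | -31}, a switch {a | b} with numbers a > b.
Cooling {a | b} by t gives {a - t | b + t}, which stops being hot when a - t = b + t, i.e. at t = (a - b)/2. So the temperature of a switch is (a - b)/2.
Temperature = (Left option - Right option) / 2
= (11 - (-31)) / 2
= 42 / 2
= 21

21


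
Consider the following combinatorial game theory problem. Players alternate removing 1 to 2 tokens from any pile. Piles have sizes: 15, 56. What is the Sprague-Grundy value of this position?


Subtraction set: {1, 2}
For this subtraction set, G(n) = n mod 3 (period = max + 1 = 3).
Pile 1 (size 15): G(15) = 15 mod 3 = 0
Pile 2 (size 56): G(56) = 56 mod 3 = 2
Total Grundy value = XOR of all: 0 XOR 2 = 2

2


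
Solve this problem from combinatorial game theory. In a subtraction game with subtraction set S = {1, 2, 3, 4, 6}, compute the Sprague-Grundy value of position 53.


The subtraction set is S = {1, 2, 3, 4, 6}.
G(k) = mex{ G(k - s) : s in S, s <= k }. We compute iteratively: G(0) = 0.
G(1) = mex({0}) = 1
G(2) = mex({0, 1}) = 2
G(3) = mex({0, 1, 2}) = 3
G(4) = mex({0, 1, 2, 3}) = 4
G(5) = mex({1, 2, 3, 4}) = 0
G(6) = mex({0, 2, 3, 4}) = 1
G(7) = mex({0, 1, 3, 4}) = 2
G(8) = mex({0, 1, 2, 4}) = 3
G(9) = mex({0, 1, 2, 3}) = 4
G(10) = mex({1, 2, 3, 4}) = 0
Observe that G(5)..G(10) = 0, 1, 2, 3, 4, 0 repeats G(0)..G(5) = 0, 1, 2, 3, 4, 0.
For k >= max(S) = 6, G(k) is determined by the previous 6 values G(k-6)..G(k-1); a window of 6 consecutive values has recurred shifted by 5, so by induction G(k + 5) = G(k) for all k >= 0: the sequence is periodic from the start with period 5.
One period: G(0..4) = 0, 1, 2, 3, 4.
53 mod 5 = 3, so G(53) = G(3) = 3.

3


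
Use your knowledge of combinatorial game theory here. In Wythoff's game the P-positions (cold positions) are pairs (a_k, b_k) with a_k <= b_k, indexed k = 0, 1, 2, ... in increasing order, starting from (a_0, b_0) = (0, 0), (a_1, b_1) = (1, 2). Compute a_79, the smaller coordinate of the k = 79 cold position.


By Wythoff's theorem, a_k = floor(k * phi) and b_k = floor(k * phi^2) = a_k + k, where phi = (1 + sqrt(5))/2 is the golden ratio.
phi = (1 + sqrt(5))/2 = 1.618034
k = 79
k * phi = 79 * 1.618034 = 127.824685
a_79 = floor(k * phi) = 127

127


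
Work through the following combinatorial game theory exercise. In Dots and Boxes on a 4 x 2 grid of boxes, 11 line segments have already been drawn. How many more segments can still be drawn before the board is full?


Grid: 4 x 2 boxes, i.e. 5 rows and 3 columns of dots.
Horizontal edges: (rows + 1) * cols = 5 * 2 = 10
Vertical edges: rows * (cols + 1) = 4 * 3 = 12
Total edges: 10 + 12 = 22
Edges drawn: 11
Remaining: 22 - 11 = 11

11


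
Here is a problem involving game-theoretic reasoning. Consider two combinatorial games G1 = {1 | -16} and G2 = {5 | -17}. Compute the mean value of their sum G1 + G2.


G1 = {1 | -16}, G2 = {5 | -17}
Each is a switch {a | b} with numbers a > b; its mean value is (a + b)/2, and mean value is additive over game sums: m(G1 + G2) = m(G1) + m(G2).
Mean of G1 = (1 + (-16))/2 = -15/2 = -15/2
Mean of G2 = (5 + (-17))/2 = -12/2 = -6
Mean of G1 + G2 = -15/2 + -6 = -27/2

-27/2


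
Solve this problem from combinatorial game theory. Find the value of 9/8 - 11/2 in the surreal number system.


x = 9/8, y = 11/2
Converting to common denominator: 8
x = 9/8, y = 44/8
x - y = 9/8 - 11/2 = -35/8

-35/8


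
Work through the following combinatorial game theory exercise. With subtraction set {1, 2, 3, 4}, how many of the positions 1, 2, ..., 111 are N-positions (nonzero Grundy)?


Subtraction set S = {1, 2, 3, 4}, so G(n) = n mod 5.
G(n) = 0 when n is a multiple of 5.
Multiples of 5 in [1, 111]: 22
N-positions (nonzero Grundy) = 111 - 22 = 89

89


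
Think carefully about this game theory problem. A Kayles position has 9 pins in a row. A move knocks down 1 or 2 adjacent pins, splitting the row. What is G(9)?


Kayles: a move removes 1 or 2 adjacent pins from a contiguous row.
Removing pins from a row of k leaves two independent rows (a, b) with a + b = k - 1 (one pin) or a + b = k - 2 (two pins); an end removal gives a = 0.
By Sprague-Grundy, G(k) = mex{ G(a) XOR G(b) } over all these splits. G(0) = 0.
G(1): splits (0,0):0^0=0 -> mex({0}) = 1
G(2): splits (0,1):0^1=1 (0,0):0^0=0 -> mex({0, 1}) = 2
G(3): splits (0,2):0^2=2 (1,1):1^1=0 (0,1):0^1=1 -> mex({0, 1, 2}) = 3
G(4): splits (0,3):0^3=3 (1,2):1^2=3 (0,2):0^2=2 (1,1):1^1=0 -> mex({0, 2, 3}) = 1
G(5): splits (0,4):0^1=1 (1,3):1^3=2 (2,2):2^2=0 (0,3):0^3=3 (1,2):1^2=3 -> mex({0, 1, 2, 3}) = 4
G(6) = mex({0, 1, 2, 4}) = 3
G(7) = mex({0, 1, 3, 4, 5}) = 2
G(8) = mex({0, 2, 3, 5, 6}) = 1
G(9) = mex({0, 1, 2, 3, 6, 7}) = 4
Therefore G(9) = 4.

4


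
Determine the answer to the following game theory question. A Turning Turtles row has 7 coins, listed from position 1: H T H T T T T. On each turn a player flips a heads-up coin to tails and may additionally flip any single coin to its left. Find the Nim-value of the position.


Coins: H T H T T T T
Key fact: a single head at position k behaves exactly like a Nim heap of size k (turning it to T and optionally flipping a coin at j < k corresponds to moving the heap from k to j, or to 0), and heads combine as a disjunctive sum (two heads at the same place would cancel, matching j XOR j = 0). So the Nim-value is the XOR of the 1-indexed positions of the heads.
Face-up positions (1-indexed): [1, 3]
XOR 0 with 1: 0 XOR 1 = 1
XOR 1 with 3: 1 XOR 3 = 2
Nim-value = 2

2


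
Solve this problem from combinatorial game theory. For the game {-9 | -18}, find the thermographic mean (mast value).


Game = {-9 | -18}, a switch {a | b} with numbers a > b.
Its thermograph has left wall a - t and right wall b + t, which meet at t = (a - b)/2, where both equal (a + b)/2. So the mast (mean value) is at (a + b)/2.
Mean = (-9 + (-18))/2 = -27/2 = -27/2

-27/2


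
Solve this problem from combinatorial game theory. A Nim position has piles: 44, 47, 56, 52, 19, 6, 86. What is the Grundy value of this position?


We need the XOR (exclusive or) of all pile sizes.
After XOR-ing pile 1 (size 44): 0 XOR 44 = 44
After XOR-ing pile 2 (size 47): 44 XOR 47 = 3
After XOR-ing pile 3 (size 56): 3 XOR 56 = 59
After XOR-ing pile 4 (size 52): 59 XOR 52 = 15
After XOR-ing pile 5 (size 19): 15 XOR 19 = 28
After XOR-ing pile 6 (size 6): 28 XOR 6 = 26
After XOR-ing pile 7 (size 86): 26 XOR 86 = 76
The Nim-value of this position is 76.

76


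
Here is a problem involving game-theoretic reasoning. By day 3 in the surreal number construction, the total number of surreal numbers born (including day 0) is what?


Day 0: {|} = 0 is born. Count = 1.
Day n: the number of surreal numbers born by day n is 2^(n+1) - 1.
By day 0: 2^1 - 1 = 1
By day 1: 2^2 - 1 = 3
By day 2: 2^3 - 1 = 7
By day 3: 2^4 - 1 = 15
By day 3: 15 surreal numbers.

15


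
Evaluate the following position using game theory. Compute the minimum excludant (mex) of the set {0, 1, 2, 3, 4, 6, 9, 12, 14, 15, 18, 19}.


Set = {0, 1, 2, 3, 4, 6, 9, 12, 14, 15, 18, 19}
0 is in the set.
1 is in the set.
2 is in the set.
3 is in the set.
4 is in the set.
5 is NOT in the set. This is the mex.
mex = 5

5


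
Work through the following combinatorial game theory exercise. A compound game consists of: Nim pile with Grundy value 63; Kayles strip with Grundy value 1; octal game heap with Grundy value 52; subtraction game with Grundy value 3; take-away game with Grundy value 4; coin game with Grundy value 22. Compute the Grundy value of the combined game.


By the Sprague-Grundy theorem, the Grundy value of a sum of games is the XOR of individual Grundy values.
Nim pile: Grundy value = 63. Running XOR: 0 XOR 63 = 63
Kayles strip: Grundy value = 1. Running XOR: 63 XOR 1 = 62
octal game heap: Grundy value = 52. Running XOR: 62 XOR 52 = 10
subtraction game: Grundy value = 3. Running XOR: 10 XOR 3 = 9
take-away game: Grundy value = 4. Running XOR: 9 XOR 4 = 13
coin game: Grundy value = 22. Running XOR: 13 XOR 22 = 27
The combined Grundy value is 27.

27


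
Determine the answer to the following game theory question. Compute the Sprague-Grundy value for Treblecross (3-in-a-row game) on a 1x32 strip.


Treblecross: place X on empty cells; 3-in-a-row wins.
Playing within two cells of an existing X lets the opponent win at once, so sensible play treats the cells i-2..i+2 around each X as dead. The player left with no safe cell loses, so this is a normal-play take-away game on strips of safe cells.
Placing X at cell i (0-indexed) of a strip of k safe cells leaves independent strips of sizes max(0, i-2) and max(0, k-i-3). Hence G(k) = mex{ G(max(0,i-2)) XOR G(max(0,k-i-3)) : 0 <= i < k }, with G(0) = 0.
G(1): splits (0,0):0^0=0 -> mex({0}) = 1
G(2): splits (0,0):0^0=0 -> mex({0}) = 1
G(3): splits (0,0):0^0=0 -> mex({0}) = 1
G(4): splits (0,1):0^1=1 (0,0):0^0=0 -> mex({0, 1}) = 2
G(5): splits (0,2):0^1=1 (0,1):0^1=1 (0,0):0^0=0 -> mex({0, 1}) = 2
G(6) = mex({1}) = 0
G(7) = mex({0, 1, 2}) = 3
G(8) = mex({0, 1, 2}) = 3
G(9) = mex({0, 2}) = 1
G(10) = mex({0, 2, 3}) = 1
G(11) = mex({0, 3}) = 1
G(12) = mex({1, 3}) = 0
G(13) = mex({0, 1, 2, 3}) = 4
G(14) = mex({0, 1, 2}) = 3
G(15) = mex({0, 1, 2}) = 3
G(16) = mex({0, 1, 2, 4}) = 3
G(17) = mex({0, 1, 3, 4}) = 2
G(18) = mex({0, 1, 3, 4}) = 2
G(19) = mex({0, 1, 3, 5}) = 2
G(20) = mex({0, 1, 2, 3, 5}) = 4
G(21) = mex({0, 1, 2, 3, 5}) = 4
G(22) = mex({1, 2, 6}) = 0
G(23) = mex({0, 1, 2, 3, 4, 6}) = 5
G(24) = mex({0, 1, 2, 3, 4}) = 5
G(25) = mex({0, 1, 3, 4, 7}) = 2
G(26) = mex({0, 1, 3, 4, 5, 7}) = 2
G(27) = mex({0, 1, 3, 5}) = 2
G(28) = mex({0, 1, 2, 5}) = 3
G(29) = mex({0, 1, 2, 4, 5, 6}) = 3
G(30) = mex({1, 2, 4, 6}) = 0
G(31) = mex({0, 1, 2, 3, 4, 6}) = 5
G(32) = mex({1, 2, 3, 4, 7}) = 0
Therefore G(32) = 0.

0


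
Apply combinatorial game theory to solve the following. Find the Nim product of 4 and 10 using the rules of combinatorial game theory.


Nim multiplication is bilinear over XOR: (u XOR v) * w = (u*w) XOR (v*w).
So we split each operand into its bit components and XOR the pairwise Nim products.
4 = 4 (as XOR of powers of 2).
10 = 2 + 8 (as XOR of powers of 2).
Using the standard Nim-product table on single bits:
  2*2 = 3,   2*4 = 8,   2*8 = 12,
  4*4 = 6,   4*8 = 11,  8*8 = 13,
and  1*x = x (identity), k*l = l*k (commutative).
Pairwise Nim products:
  4 * 2 = 8
  4 * 8 = 11
XOR them: 8 XOR 11 = 3.
Result: 4 * 10 = 3 (in Nim).

3


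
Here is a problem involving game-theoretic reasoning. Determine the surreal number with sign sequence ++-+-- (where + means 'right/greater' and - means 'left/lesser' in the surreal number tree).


Sign expansion: ++-+--
Rule: track bounds (lo, hi), initially (-inf, +inf). On '+', the current value becomes lo and we move to the simplest number in (value, hi): value + 1 if hi = +inf, otherwise the midpoint (value + hi)/2. On '-', the current value becomes hi and we move to value - 1 if lo = -inf, otherwise the midpoint (lo + value)/2.
Start at 0.
Step 1: sign = +, move right. Bounds: (0, +inf). Value = 1
Step 2: sign = +, move right. Bounds: (1, +inf). Value = 2
Step 3: sign = -, move left. Bounds: (1, 2). Value = 3/2
Step 4: sign = +, move right. Bounds: (3/2, 2). Value = 7/4
Step 5: sign = -, move left. Bounds: (3/2, 7/4). Value = 13/8
Step 6: sign = -, move left. Bounds: (3/2, 13/8). Value = 25/16
The surreal number with sign expansion ++-+-- is 25/16.

25/16


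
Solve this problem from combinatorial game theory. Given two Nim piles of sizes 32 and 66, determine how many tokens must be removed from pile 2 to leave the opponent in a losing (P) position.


Piles: 32 and 66
Current XOR: 32 XOR 66 = 98 (non-zero, so this is an N-position).
To make the XOR zero, we need to find a move that balances the piles.
For pile 2 (size 66): target = 66 XOR 98 = 32
We reduce pile 2 from 66 to 32.
Tokens removed: 66 - 32 = 34
Verification: 32 XOR 32 = 0

34


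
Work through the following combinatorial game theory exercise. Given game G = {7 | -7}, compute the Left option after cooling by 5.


Original game: {7 | -7} (a switch {a | b} with a > b).
Cooling by t (for t below the temperature (a - b)/2 = 7) taxes each move by t: {a | b} cooled by t is {a - t | b + t}.
Cooling amount: t = 5
Cooled Left option: 7 - 5 = 2
Cooled Right option: -7 + 5 = -2
Cooled game: {2 | -2}
Left option = 2

2


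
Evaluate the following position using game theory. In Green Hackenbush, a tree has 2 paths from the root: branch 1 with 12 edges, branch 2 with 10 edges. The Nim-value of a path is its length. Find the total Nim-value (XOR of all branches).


The tree has 2 branches from the ground vertex.
In Green Hackenbush, the Nim-value of a simple path of length k is k.
Branch 1: length 12, Nim-value = 12
Branch 2: length 10, Nim-value = 10
Total Nim-value = XOR of all branch values:
0 XOR 12 = 12
12 XOR 10 = 6
Nim-value of the tree = 6

6


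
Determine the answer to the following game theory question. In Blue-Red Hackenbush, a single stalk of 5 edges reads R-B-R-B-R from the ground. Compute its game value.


Edges (from ground): R-B-R-B-R
By Berlekamp's sign-expansion rule, a Blue-Red Hackenbush stalk has the value of the surreal number whose sign sequence is the edge sequence with B -> + and R -> -.
Sign sequence: -+-+-
Trace the sign expansion in the surreal number tree, starting from 0:
Edge 1: R (sign -) -> bounds (-inf, 0), value = -1
Edge 2: B (sign +) -> bounds (-1, 0), value = -1/2
Edge 3: R (sign -) -> bounds (-1, -1/2), value = -3/4
Edge 4: B (sign +) -> bounds (-3/4, -1/2), value = -5/8
Edge 5: R (sign -) -> bounds (-3/4, -5/8), value = -11/16
Game value = -11/16

-11/16


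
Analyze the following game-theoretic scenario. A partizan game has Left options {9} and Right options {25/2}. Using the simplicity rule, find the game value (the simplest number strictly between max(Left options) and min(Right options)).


Left options: {9}, max = 9
Right options: {25/2}, min = 25/2
All options are numbers and max(Left) < min(Right), so by the simplicity theorem the value is the simplest (earliest-born) number strictly between 9 and 25/2.
Integers 10 through 12 all lie strictly between 9 and 25/2.
Among integers, the simplest (lowest birthday = smallest |n|; 0 is born on day 0, +-n on day n) is 10.
No non-integer in the interval can be simpler: if x is a non-integer in the interval, then floor(x) or ceil(x) also lies in the interval (the interval contains an integer), and both are proper prefixes of x's sign expansion, i.e. born earlier. So the game value is 10.
Game value = 10

10


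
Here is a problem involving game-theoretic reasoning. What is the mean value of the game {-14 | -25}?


Game = {-14 | -25}, a switch {a | b} with numbers a > b.
Its thermograph has left wall a - t and right wall b + t, which meet at t = (a - b)/2, where both equal (a + b)/2. So the mast (mean value) is at (a + b)/2.
Mean = (-14 + (-25))/2 = -39/2 = -39/2

-39/2


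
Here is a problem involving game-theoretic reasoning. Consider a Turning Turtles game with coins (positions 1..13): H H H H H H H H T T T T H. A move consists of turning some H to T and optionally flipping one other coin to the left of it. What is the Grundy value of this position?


Coins: H H H H H H H H T T T T H
Key fact: a single head at position k behaves exactly like a Nim heap of size k (turning it to T and optionally flipping a coin at j < k corresponds to moving the heap from k to j, or to 0), and heads combine as a disjunctive sum (two heads at the same place would cancel, matching j XOR j = 0). So the Nim-value is the XOR of the 1-indexed positions of the heads.
Face-up positions (1-indexed): [1, 2, 3, 4, 5, 6, 7, 8, 13]
XOR 0 with 1: 0 XOR 1 = 1
XOR 1 with 2: 1 XOR 2 = 3
XOR 3 with 3: 3 XOR 3 = 0
XOR 0 with 4: 0 XOR 4 = 4
XOR 4 with 5: 4 XOR 5 = 1
XOR 1 with 6: 1 XOR 6 = 7
XOR 7 with 7: 7 XOR 7 = 0
XOR 0 with 8: 0 XOR 8 = 8
XOR 8 with 13: 8 XOR 13 = 5
Nim-value = 5

5


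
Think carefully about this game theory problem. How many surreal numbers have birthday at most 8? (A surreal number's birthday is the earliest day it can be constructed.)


Day 0: {|} = 0 is born. Count = 1.
Day n: the number of surreal numbers born by day n is 2^(n+1) - 1.
By day 0: 2^1 - 1 = 1
By day 1: 2^2 - 1 = 3
By day 2: 2^3 - 1 = 7
By day 3: 2^4 - 1 = 15
By day 4: 2^5 - 1 = 31
By day 5: 2^6 - 1 = 63
By day 6: 2^7 - 1 = 127
By day 7: 2^8 - 1 = 255
By day 8: 2^9 - 1 = 511
By day 8: 511 surreal numbers.

511


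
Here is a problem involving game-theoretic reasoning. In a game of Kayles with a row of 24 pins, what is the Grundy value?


Kayles: a move removes 1 or 2 adjacent pins from a contiguous row.
Removing pins from a row of k leaves two independent rows (a, b) with a + b = k - 1 (one pin) or a + b = k - 2 (two pins); an end removal gives a = 0.
By Sprague-Grundy, G(k) = mex{ G(a) XOR G(b) } over all these splits. G(0) = 0.
G(1): splits (0,0):0^0=0 -> mex({0}) = 1
G(2): splits (0,1):0^1=1 (0,0):0^0=0 -> mex({0, 1}) = 2
G(3): splits (0,2):0^2=2 (1,1):1^1=0 (0,1):0^1=1 -> mex({0, 1, 2}) = 3
G(4): splits (0,3):0^3=3 (1,2):1^2=3 (0,2):0^2=2 (1,1):1^1=0 -> mex({0, 2, 3}) = 1
G(5): splits (0,4):0^1=1 (1,3):1^3=2 (2,2):2^2=0 (0,3):0^3=3 (1,2):1^2=3 -> mex({0, 1, 2, 3}) = 4
G(6) = mex({0, 1, 2, 4}) = 3
G(7) = mex({0, 1, 3, 4, 5}) = 2
G(8) = mex({0, 2, 3, 5, 6}) = 1
G(9) = mex({0, 1, 2, 3, 6, 7}) = 4
G(10) = mex({0, 1, 3, 4, 5, 7}) = 2
G(11) = mex({0, 1, 2, 3, 4, 5}) = 6
G(12) = mex({0, 1, 2, 3, 5, 6, 7}) = 4
G(13) = mex({0, 2, 3, 4, 6, 7}) = 1
G(14) = mex({0, 1, 4, 5, 6, 7}) = 2
G(15) = mex({0, 1, 2, 3, 4, 5, 6}) = 7
G(16) = mex({0, 2, 3, 5, 6, 7}) = 1
G(17) = mex({0, 1, 2, 3, 5, 6, 7}) = 4
G(18) = mex({0, 1, 2, 4, 5, 6}) = 3
G(19) = mex({0, 1, 3, 4, 5, 7}) = 2
G(20) = mex({0, 2, 3, 4, 5, 6, 7}) = 1
G(21) = mex({0, 1, 2, 3, 5, 6, 7}) = 4
G(22) = mex({0, 1, 2, 3, 4, 5, 7}) = 6
G(23) = mex({0, 1, 2, 3, 4, 5, 6}) = 7
G(24) = mex({0, 1, 2, 3, 5, 6, 7}) = 4
Therefore G(24) = 4.

4


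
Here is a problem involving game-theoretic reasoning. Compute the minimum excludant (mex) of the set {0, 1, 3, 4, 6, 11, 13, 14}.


Set = {0, 1, 3, 4, 6, 11, 13, 14}
0 is in the set.
1 is in the set.
2 is NOT in the set. This is the mex.
mex = 2

2


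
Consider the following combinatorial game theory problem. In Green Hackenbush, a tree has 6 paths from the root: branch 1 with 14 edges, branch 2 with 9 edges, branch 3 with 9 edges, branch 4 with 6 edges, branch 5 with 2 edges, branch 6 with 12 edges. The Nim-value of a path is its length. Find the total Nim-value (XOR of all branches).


The tree has 6 branches from the ground vertex.
In Green Hackenbush, the Nim-value of a simple path of length k is k.
Branch 1: length 14, Nim-value = 14
Branch 2: length 9, Nim-value = 9
Branch 3: length 9, Nim-value = 9
Branch 4: length 6, Nim-value = 6
Branch 5: length 2, Nim-value = 2
Branch 6: length 12, Nim-value = 12
Total Nim-value = XOR of all branch values:
0 XOR 14 = 14
14 XOR 9 = 7
7 XOR 9 = 14
14 XOR 6 = 8
8 XOR 2 = 10
10 XOR 12 = 6
Nim-value of the tree = 6

6


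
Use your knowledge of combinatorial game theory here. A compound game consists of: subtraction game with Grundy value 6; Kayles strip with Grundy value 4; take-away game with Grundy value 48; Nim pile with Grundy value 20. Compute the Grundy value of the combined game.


By the Sprague-Grundy theorem, the Grundy value of a sum of games is the XOR of individual Grundy values.
subtraction game: Grundy value = 6. Running XOR: 0 XOR 6 = 6
Kayles strip: Grundy value = 4. Running XOR: 6 XOR 4 = 2
take-away game: Grundy value = 48. Running XOR: 2 XOR 48 = 50
Nim pile: Grundy value = 20. Running XOR: 50 XOR 20 = 38
The combined Grundy value is 38.

38


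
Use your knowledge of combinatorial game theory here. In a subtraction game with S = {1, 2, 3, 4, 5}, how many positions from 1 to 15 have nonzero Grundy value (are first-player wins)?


Subtraction set S = {1, 2, 3, 4, 5}, so G(n) = n mod 6.
G(n) = 0 when n is a multiple of 6.
Multiples of 6 in [1, 15]: 2
N-positions (nonzero Grundy) = 15 - 2 = 13

13


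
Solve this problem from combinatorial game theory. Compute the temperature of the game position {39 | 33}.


The game is {39 | 33}, a switch {a | b} with numbers a > b.
Cooling {a | b} by t gives {a - t | b + t}, which stops being hot when a - t = b + t, i.e. at t = (a - b)/2. So the temperature of a switch is (a - b)/2.
Temperature = (Left option - Right option) / 2
= (39 - (33)) / 2
= 6 / 2
= 3

3


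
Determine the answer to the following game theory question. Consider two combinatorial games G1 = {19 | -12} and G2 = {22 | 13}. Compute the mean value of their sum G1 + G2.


G1 = {19 | -12}, G2 = {22 | 13}
Each is a switch {a | b} with numbers a > b; its mean value is (a + b)/2, and mean value is additive over game sums: m(G1 + G2) = m(G1) + m(G2).
Mean of G1 = (19 + (-12))/2 = 7/2 = 7/2
Mean of G2 = (22 + (13))/2 = 35/2 = 35/2
Mean of G1 + G2 = 7/2 + 35/2 = 21

21


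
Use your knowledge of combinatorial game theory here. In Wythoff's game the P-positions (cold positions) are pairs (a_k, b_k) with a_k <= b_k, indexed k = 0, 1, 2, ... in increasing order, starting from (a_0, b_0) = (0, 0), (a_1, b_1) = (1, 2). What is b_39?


By Wythoff's theorem, a_k = floor(k * phi) and b_k = floor(k * phi^2) = a_k + k, where phi = (1 + sqrt(5))/2 is the golden ratio.
phi = (1 + sqrt(5))/2 = 1.618034
phi^2 = phi + 1 = 2.618034
k = 39
k * phi^2 = 39 * 2.618034 = 102.103326
b_39 = floor(k * phi^2) = 102 (check: a_39 + k = 63 + 39 = 102)

102


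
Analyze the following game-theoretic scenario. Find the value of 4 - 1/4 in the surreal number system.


x = 4, y = 1/4
Converting to common denominator: 4
x = 16/4, y = 1/4
x - y = 4 - 1/4 = 15/4

15/4


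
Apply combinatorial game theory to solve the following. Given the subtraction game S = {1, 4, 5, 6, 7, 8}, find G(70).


The subtraction set is S = {1, 4, 5, 6, 7, 8}.
G(k) = mex{ G(k - s) : s in S, s <= k }. We compute iteratively: G(0) = 0.
G(1) = mex({0}) = 1
G(2) = mex({1}) = 0
G(3) = mex({0}) = 1
G(4) = mex({0, 1}) = 2
G(5) = mex({0, 1, 2}) = 3
G(6) = mex({0, 1, 3}) = 2
G(7) = mex({0, 1, 2}) = 3
G(8) = mex({0, 1, 2, 3}) = 4
G(9) = mex({0, 1, 2, 3, 4}) = 5
G(10) = mex({0, 1, 2, 3, 5}) = 4
G(11) = mex({1, 2, 3, 4}) = 0
G(12) = mex({0, 2, 3, 4}) = 1
G(13) = mex({1, 2, 3, 4, 5}) = 0
G(14) = mex({0, 2, 3, 4, 5}) = 1
G(15) = mex({0, 1, 3, 4, 5}) = 2
G(16) = mex({0, 1, 2, 4, 5}) = 3
G(17) = mex({0, 1, 3, 4, 5}) = 2
G(18) = mex({0, 1, 2, 4}) = 3
Observe that G(11)..G(18) = 0, 1, 0, 1, 2, 3, 2, 3 repeats G(0)..G(7) = 0, 1, 0, 1, 2, 3, 2, 3.
For k >= max(S) = 8, G(k) is determined by the previous 8 values G(k-8)..G(k-1); a window of 8 consecutive values has recurred shifted by 11, so by induction G(k + 11) = G(k) for all k >= 0: the sequence is periodic from the start with period 11.
One period: G(0..10) = 0, 1, 0, 1, 2, 3, 2, 3, 4, 5, 4.
70 mod 11 = 4, so G(70) = G(4) = 2.

2


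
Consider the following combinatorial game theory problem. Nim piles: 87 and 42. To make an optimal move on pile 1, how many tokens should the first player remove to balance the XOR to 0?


Piles: 87 and 42
Current XOR: 87 XOR 42 = 125 (non-zero, so this is an N-position).
To make the XOR zero, we need to find a move that balances the piles.
For pile 1 (size 87): target = 87 XOR 125 = 42
We reduce pile 1 from 87 to 42.
Tokens removed: 87 - 42 = 45
Verification: 42 XOR 42 = 0

45


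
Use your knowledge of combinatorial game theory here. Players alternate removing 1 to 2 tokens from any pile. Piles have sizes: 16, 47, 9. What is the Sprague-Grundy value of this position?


Subtraction set: {1, 2}
For this subtraction set, G(n) = n mod 3 (period = max + 1 = 3).
Pile 1 (size 16): G(16) = 16 mod 3 = 1
Pile 2 (size 47): G(47) = 47 mod 3 = 2
Pile 3 (size 9): G(9) = 9 mod 3 = 0
Total Grundy value = XOR of all: 1 XOR 2 XOR 0 = 3

3


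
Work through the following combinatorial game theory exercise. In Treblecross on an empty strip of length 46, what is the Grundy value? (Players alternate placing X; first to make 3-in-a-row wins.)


Treblecross: place X on empty cells; 3-in-a-row wins.
Playing within two cells of an existing X lets the opponent win at once, so sensible play treats the cells i-2..i+2 around each X as dead. The player left with no safe cell loses, so this is a normal-play take-away game on strips of safe cells.
Placing X at cell i (0-indexed) of a strip of k safe cells leaves independent strips of sizes max(0, i-2) and max(0, k-i-3). Hence G(k) = mex{ G(max(0,i-2)) XOR G(max(0,k-i-3)) : 0 <= i < k }, with G(0) = 0.
G(1): splits (0,0):0^0=0 -> mex({0}) = 1
G(2): splits (0,0):0^0=0 -> mex({0}) = 1
G(3): splits (0,0):0^0=0 -> mex({0}) = 1
G(4): splits (0,1):0^1=1 (0,0):0^0=0 -> mex({0, 1}) = 2
G(5): splits (0,2):0^1=1 (0,1):0^1=1 (0,0):0^0=0 -> mex({0, 1}) = 2
G(6) = mex({1}) = 0
G(7) = mex({0, 1, 2}) = 3
G(8) = mex({0, 1, 2}) = 3
G(9) = mex({0, 2}) = 1
G(10) = mex({0, 2, 3}) = 1
G(11) = mex({0, 3}) = 1
G(12) = mex({1, 3}) = 0
G(13) = mex({0, 1, 2, 3}) = 4
G(14) = mex({0, 1, 2}) = 3
G(15) = mex({0, 1, 2}) = 3
G(16) = mex({0, 1, 2, 4}) = 3
G(17) = mex({0, 1, 3, 4}) = 2
G(18) = mex({0, 1, 3, 4}) = 2
G(19) = mex({0, 1, 3, 5}) = 2
G(20) = mex({0, 1, 2, 3, 5}) = 4
G(21) = mex({0, 1, 2, 3, 5}) = 4
G(22) = mex({1, 2, 6}) = 0
G(23) = mex({0, 1, 2, 3, 4, 6}) = 5
G(24) = mex({0, 1, 2, 3, 4}) = 5
G(25) = mex({0, 1, 3, 4, 7}) = 2
G(26) = mex({0, 1, 3, 4, 5, 7}) = 2
G(27) = mex({0, 1, 3, 5}) = 2
G(28) = mex({0, 1, 2, 5}) = 3
G(29) = mex({0, 1, 2, 4, 5, 6}) = 3
G(30) = mex({1, 2, 4, 6}) = 0
G(31) = mex({0, 1, 2, 3, 4, 6}) = 5
G(32) = mex({1, 2, 3, 4, 7}) = 0
G(33) = mex({0, 3, 7}) = 1
G(34) = mex({0, 2, 3, 5, 7}) = 1
G(35) = mex({0, 2, 3, 5, 6}) = 1
G(36) = mex({0, 1, 2, 5, 6}) = 3
G(37) = mex({0, 1, 2, 4, 5, 6}) = 3
G(38) = mex({0, 1, 2, 4}) = 3
G(39) = mex({0, 1, 2, 3, 4, 7}) = 5
G(40) = mex({0, 1, 2, 3, 4, 5, 7}) = 6
G(41) = mex({0, 1, 2, 3, 5, 7}) = 4
G(42) = mex({0, 1, 2, 3, 5, 6, 7}) = 4
G(43) = mex({0, 2, 3, 5, 6}) = 1
G(44) = mex({1, 2, 3, 4, 5, 6}) = 0
G(45) = mex({0, 1, 2, 3, 4, 6, 7}) = 5
G(46) = mex({0, 1, 2, 3, 4, 7}) = 5
Therefore G(46) = 5.

5


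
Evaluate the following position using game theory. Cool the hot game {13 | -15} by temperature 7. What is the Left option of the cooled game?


Original game: {13 | -15} (a switch {a | b} with a > b).
Cooling by t (for t below the temperature (a - b)/2 = 14) taxes each move by t: {a | b} cooled by t is {a - t | b + t}.
Cooling amount: t = 7
Cooled Left option: 13 - 7 = 6
Cooled Right option: -15 + 7 = -8
Cooled game: {6 | -8}
Left option = 6

6


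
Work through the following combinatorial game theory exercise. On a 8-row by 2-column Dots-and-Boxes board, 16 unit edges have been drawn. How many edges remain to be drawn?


Grid: 8 x 2 boxes, i.e. 9 rows and 3 columns of dots.
Horizontal edges: (rows + 1) * cols = 9 * 2 = 18
Vertical edges: rows * (cols + 1) = 8 * 3 = 24
Total edges: 18 + 24 = 42
Edges drawn: 16
Remaining: 42 - 16 = 26

26


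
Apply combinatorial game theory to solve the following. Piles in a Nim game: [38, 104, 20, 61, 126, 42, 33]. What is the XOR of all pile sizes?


We need the XOR (exclusive or) of all pile sizes.
After XOR-ing pile 1 (size 38): 0 XOR 38 = 38
After XOR-ing pile 2 (size 104): 38 XOR 104 = 78
After XOR-ing pile 3 (size 20): 78 XOR 20 = 90
After XOR-ing pile 4 (size 61): 90 XOR 61 = 103
After XOR-ing pile 5 (size 126): 103 XOR 126 = 25
After XOR-ing pile 6 (size 42): 25 XOR 42 = 51
After XOR-ing pile 7 (size 33): 51 XOR 33 = 18
The Nim-value of this position is 18.

18


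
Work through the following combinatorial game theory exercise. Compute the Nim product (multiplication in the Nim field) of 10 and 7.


Nim multiplication is bilinear over XOR: (u XOR v) * w = (u*w) XOR (v*w).
So we split each operand into its bit components and XOR the pairwise Nim products.
10 = 2 + 8 (as XOR of powers of 2).
7 = 1 + 2 + 4 (as XOR of powers of 2).
Using the standard Nim-product table on single bits:
  2*2 = 3,   2*4 = 8,   2*8 = 12,
  4*4 = 6,   4*8 = 11,  8*8 = 13,
and  1*x = x (identity), k*l = l*k (commutative).
Pairwise Nim products:
  2 * 1 = 2
  2 * 2 = 3
  2 * 4 = 8
  8 * 1 = 8
  8 * 2 = 12
  8 * 4 = 11
XOR them: 2 XOR 3 XOR 8 XOR 8 XOR 12 XOR 11 = 6.
Result: 10 * 7 = 6 (in Nim).

6


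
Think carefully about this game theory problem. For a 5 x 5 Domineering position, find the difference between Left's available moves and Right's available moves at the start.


Board is 5 x 5 (rows x cols).
Left (vertical) placements: (rows-1) * cols = 4 * 5 = 20
Right (horizontal) placements: rows * (cols-1) = 5 * 4 = 20
Advantage = Left - Right = 20 - 20 = 0

0


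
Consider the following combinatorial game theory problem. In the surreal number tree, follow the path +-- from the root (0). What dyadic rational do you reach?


Sign expansion: +--
Rule: track bounds (lo, hi), initially (-inf, +inf). On '+', the current value becomes lo and we move to the simplest number in (value, hi): value + 1 if hi = +inf, otherwise the midpoint (value + hi)/2. On '-', the current value becomes hi and we move to value - 1 if lo = -inf, otherwise the midpoint (lo + value)/2.
Start at 0.
Step 1: sign = +, move right. Bounds: (0, +inf). Value = 1
Step 2: sign = -, move left. Bounds: (0, 1). Value = 1/2
Step 3: sign = -, move left. Bounds: (0, 1/2). Value = 1/4
The surreal number with sign expansion +-- is 1/4.

1/4


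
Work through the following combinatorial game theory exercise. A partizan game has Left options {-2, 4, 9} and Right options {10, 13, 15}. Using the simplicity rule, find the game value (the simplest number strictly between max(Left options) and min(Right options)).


Left options: {-2, 4, 9}, max = 9
Right options: {10, 13, 15}, min = 10
All options are numbers and max(Left) < min(Right), so by the simplicity theorem the value is the simplest (earliest-born) number strictly between 9 and 10.
No integer lies strictly between 9 and 10, so the value is the dyadic rational m/2^k in the interval with the smallest k (then m odd); search k = 1, 2, ...:
Denominator 2: 19/2 lies strictly between 9 and 10 -- found.
The simplest number in the interval is 19/2.
Game value = 19/2

19/2


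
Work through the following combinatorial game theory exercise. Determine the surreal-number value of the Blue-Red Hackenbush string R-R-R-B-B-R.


Edges (from ground): R-R-R-B-B-R
By Berlekamp's sign-expansion rule, a Blue-Red Hackenbush stalk has the value of the surreal number whose sign sequence is the edge sequence with B -> + and R -> -.
Sign sequence: ---++-
Trace the sign expansion in the surreal number tree, starting from 0:
Edge 1: R (sign -) -> bounds (-inf, 0), value = -1
Edge 2: R (sign -) -> bounds (-inf, -1), value = -2
Edge 3: R (sign -) -> bounds (-inf, -2), value = -3
Edge 4: B (sign +) -> bounds (-3, -2), value = -5/2
Edge 5: B (sign +) -> bounds (-5/2, -2), value = -9/4
Edge 6: R (sign -) -> bounds (-5/2, -9/4), value = -19/8
Game value = -19/8

-19/8


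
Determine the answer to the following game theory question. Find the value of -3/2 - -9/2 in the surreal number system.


x = -3/2, y = -9/2
Converting to common denominator: 2
x = -3/2, y = -9/2
x - y = -3/2 - -9/2 = 3

3


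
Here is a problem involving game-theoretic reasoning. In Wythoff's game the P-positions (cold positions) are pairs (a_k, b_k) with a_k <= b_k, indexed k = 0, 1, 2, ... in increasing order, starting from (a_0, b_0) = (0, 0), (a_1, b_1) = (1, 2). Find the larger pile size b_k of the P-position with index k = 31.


By Wythoff's theorem, a_k = floor(k * phi) and b_k = floor(k * phi^2) = a_k + k, where phi = (1 + sqrt(5))/2 is the golden ratio.
phi = (1 + sqrt(5))/2 = 1.618034
phi^2 = phi + 1 = 2.618034
k = 31
k * phi^2 = 31 * 2.618034 = 81.159054
b_31 = floor(k * phi^2) = 81 (check: a_31 + k = 50 + 31 = 81)

81


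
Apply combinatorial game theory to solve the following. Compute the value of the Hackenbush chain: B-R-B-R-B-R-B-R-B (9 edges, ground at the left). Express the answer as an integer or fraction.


Edges (from ground): B-R-B-R-B-R-B-R-B
By Berlekamp's sign-expansion rule, a Blue-Red Hackenbush stalk has the value of the surreal number whose sign sequence is the edge sequence with B -> + and R -> -.
Sign sequence: +-+-+-+-+
Trace the sign expansion in the surreal number tree, starting from 0:
Edge 1: B (sign +) -> bounds (0, +inf), value = 1
Edge 2: R (sign -) -> bounds (0, 1), value = 1/2
Edge 3: B (sign +) -> bounds (1/2, 1), value = 3/4
Edge 4: R (sign -) -> bounds (1/2, 3/4), value = 5/8
Edge 5: B (sign +) -> bounds (5/8, 3/4), value = 11/16
Edge 6: R (sign -) -> bounds (5/8, 11/16), value = 21/32
Edge 7: B (sign +) -> bounds (21/32, 11/16), value = 43/64
Edge 8: R (sign -) -> bounds (21/32, 43/64), value = 85/128
Edge 9: B (sign +) -> bounds (85/128, 43/64), value = 171/256
Game value = 171/256

171/256


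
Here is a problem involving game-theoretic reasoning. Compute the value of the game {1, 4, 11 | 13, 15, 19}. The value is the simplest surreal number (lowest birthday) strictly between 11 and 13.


Left options: {1, 4, 11}, max = 11
Right options: {13, 15, 19}, min = 13
All options are numbers and max(Left) < min(Right), so by the simplicity theorem the value is the simplest (earliest-born) number strictly between 11 and 13.
The only integer strictly between 11 and 13 is 12.
No non-integer in the interval can be simpler: if x is a non-integer in the interval, then floor(x) or ceil(x) also lies in the interval (the interval contains an integer), and both are proper prefixes of x's sign expansion, i.e. born earlier. So the game value is 12.
Game value = 12

12


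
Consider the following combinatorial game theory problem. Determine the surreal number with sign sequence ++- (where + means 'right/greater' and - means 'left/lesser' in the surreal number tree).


Sign expansion: ++-
Rule: track bounds (lo, hi), initially (-inf, +inf). On '+', the current value becomes lo and we move to the simplest number in (value, hi): value + 1 if hi = +inf, otherwise the midpoint (value + hi)/2. On '-', the current value becomes hi and we move to value - 1 if lo = -inf, otherwise the midpoint (lo + value)/2.
Start at 0.
Step 1: sign = +, move right. Bounds: (0, +inf). Value = 1
Step 2: sign = +, move right. Bounds: (1, +inf). Value = 2
Step 3: sign = -, move left. Bounds: (1, 2). Value = 3/2
The surreal number with sign expansion ++- is 3/2.

3/2
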